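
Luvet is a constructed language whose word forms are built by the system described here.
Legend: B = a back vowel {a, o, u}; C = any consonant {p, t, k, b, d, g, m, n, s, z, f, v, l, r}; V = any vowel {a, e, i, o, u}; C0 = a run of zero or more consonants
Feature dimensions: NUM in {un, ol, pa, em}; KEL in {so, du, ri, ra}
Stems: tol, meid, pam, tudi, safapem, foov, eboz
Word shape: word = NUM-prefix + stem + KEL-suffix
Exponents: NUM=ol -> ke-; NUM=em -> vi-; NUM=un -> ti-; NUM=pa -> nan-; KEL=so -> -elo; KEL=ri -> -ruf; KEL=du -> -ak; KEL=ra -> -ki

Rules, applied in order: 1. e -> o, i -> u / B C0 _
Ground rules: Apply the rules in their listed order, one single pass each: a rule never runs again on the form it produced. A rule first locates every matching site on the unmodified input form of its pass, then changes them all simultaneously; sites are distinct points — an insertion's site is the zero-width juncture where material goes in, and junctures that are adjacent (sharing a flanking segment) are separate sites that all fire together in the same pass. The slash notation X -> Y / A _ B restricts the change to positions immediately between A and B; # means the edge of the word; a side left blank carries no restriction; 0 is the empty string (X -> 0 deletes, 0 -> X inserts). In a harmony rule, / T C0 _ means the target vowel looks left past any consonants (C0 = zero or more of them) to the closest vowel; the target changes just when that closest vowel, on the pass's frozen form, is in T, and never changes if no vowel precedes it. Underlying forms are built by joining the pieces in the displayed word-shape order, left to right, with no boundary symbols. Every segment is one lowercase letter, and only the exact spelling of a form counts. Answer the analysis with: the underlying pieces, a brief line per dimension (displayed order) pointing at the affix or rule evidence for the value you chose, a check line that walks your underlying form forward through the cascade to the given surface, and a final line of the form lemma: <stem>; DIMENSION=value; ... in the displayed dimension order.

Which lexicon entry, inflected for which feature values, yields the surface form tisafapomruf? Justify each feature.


underlying: ti-safapem-ruf
NUM=un - signalled by the affix ti-
KEL=ri - signalled by the affix -ruf
check: tisafapemruf -> tisafapomruf
lemma: safapem; NUM=un; KEL=ri


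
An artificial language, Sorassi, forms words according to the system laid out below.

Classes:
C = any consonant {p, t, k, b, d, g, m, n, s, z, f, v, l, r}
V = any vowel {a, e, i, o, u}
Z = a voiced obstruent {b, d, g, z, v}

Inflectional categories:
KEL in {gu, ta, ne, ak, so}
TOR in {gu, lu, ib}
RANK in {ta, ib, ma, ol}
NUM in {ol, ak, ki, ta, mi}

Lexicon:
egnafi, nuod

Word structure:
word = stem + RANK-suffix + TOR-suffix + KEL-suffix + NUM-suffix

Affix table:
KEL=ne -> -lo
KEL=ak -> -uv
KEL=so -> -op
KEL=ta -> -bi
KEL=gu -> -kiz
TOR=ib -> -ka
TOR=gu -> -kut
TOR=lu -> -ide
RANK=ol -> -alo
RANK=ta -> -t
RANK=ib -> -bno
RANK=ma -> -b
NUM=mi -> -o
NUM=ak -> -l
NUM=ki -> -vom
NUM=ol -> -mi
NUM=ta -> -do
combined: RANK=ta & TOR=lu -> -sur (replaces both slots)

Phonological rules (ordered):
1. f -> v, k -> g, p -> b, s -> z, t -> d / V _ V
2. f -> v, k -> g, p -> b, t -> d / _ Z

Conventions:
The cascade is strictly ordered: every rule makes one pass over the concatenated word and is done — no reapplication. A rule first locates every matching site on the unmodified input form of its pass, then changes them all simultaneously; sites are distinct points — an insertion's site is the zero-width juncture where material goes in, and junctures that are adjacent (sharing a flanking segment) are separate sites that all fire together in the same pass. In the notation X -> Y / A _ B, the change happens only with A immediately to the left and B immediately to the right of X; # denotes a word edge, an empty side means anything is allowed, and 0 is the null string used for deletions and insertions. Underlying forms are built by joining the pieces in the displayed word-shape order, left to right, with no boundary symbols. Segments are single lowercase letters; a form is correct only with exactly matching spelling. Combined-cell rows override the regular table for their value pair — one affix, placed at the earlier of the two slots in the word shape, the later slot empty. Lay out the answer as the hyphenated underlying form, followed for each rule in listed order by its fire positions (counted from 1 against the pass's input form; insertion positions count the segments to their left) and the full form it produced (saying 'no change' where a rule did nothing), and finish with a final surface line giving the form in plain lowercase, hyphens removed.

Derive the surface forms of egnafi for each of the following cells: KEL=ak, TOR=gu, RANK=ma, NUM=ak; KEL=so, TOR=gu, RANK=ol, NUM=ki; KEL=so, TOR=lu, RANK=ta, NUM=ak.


cell KEL=ak, TOR=gu, RANK=ma, NUM=ak:
underlying: egnafi-b-kut-uv-l
1. f -> v, k -> g, p -> b, s -> z, t -> d / V _ V: fires at position(s) 5, 10: egnavibkuduvl
2. f -> v, k -> g, p -> b, t -> d / _ Z: no change
surface: egnavibkuduvl

cell KEL=so, TOR=gu, RANK=ol, NUM=ki:
underlying: egnafi-alo-kut-op-vom
1. f -> v, k -> g, p -> b, s -> z, t -> d / V _ V: fires at position(s) 5, 10, 12: egnavialogudopvom
2. f -> v, k -> g, p -> b, t -> d / _ Z: fires at position(s) 14: egnavialogudobvom
surface: egnavialogudobvom

cell KEL=so, TOR=lu, RANK=ta, NUM=ak:
underlying: egnafi-sur-op-l
1. f -> v, k -> g, p -> b, s -> z, t -> d / V _ V: fires at position(s) 5, 7: egnavizuropl
2. f -> v, k -> g, p -> b, t -> d / _ Z: no change
surface: egnavizuropl


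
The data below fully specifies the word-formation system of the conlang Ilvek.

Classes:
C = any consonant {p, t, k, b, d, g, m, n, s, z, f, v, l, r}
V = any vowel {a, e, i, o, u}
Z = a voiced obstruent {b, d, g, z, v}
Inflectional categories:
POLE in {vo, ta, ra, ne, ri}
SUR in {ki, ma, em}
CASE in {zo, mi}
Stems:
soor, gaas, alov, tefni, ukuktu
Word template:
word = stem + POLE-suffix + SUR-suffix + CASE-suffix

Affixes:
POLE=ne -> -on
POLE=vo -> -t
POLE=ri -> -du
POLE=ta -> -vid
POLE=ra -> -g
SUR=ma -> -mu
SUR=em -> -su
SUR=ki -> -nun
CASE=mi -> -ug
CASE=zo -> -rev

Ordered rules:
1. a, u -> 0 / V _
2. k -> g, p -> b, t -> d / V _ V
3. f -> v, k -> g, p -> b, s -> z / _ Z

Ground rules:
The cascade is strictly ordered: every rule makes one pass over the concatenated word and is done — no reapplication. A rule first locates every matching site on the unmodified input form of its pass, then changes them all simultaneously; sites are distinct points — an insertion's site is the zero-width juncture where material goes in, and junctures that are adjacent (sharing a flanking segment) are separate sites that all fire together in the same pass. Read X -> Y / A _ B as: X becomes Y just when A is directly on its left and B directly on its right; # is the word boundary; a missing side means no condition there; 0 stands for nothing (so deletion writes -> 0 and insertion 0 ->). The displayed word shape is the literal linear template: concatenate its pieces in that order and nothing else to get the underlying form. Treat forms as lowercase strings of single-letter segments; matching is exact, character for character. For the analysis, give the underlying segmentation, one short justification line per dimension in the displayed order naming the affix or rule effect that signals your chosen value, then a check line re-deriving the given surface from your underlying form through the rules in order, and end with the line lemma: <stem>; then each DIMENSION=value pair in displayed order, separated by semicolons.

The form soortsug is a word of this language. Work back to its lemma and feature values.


underlying: soor-t-su-ug
POLE=vo - signalled by the affix -t
SUR=em - signalled by the affix -su
CASE=mi - signalled by the affix -ug
check: soortsuug -> soortsug -> soortsug -> soortsug
lemma: soor; POLE=vo; SUR=em; CASE=mi


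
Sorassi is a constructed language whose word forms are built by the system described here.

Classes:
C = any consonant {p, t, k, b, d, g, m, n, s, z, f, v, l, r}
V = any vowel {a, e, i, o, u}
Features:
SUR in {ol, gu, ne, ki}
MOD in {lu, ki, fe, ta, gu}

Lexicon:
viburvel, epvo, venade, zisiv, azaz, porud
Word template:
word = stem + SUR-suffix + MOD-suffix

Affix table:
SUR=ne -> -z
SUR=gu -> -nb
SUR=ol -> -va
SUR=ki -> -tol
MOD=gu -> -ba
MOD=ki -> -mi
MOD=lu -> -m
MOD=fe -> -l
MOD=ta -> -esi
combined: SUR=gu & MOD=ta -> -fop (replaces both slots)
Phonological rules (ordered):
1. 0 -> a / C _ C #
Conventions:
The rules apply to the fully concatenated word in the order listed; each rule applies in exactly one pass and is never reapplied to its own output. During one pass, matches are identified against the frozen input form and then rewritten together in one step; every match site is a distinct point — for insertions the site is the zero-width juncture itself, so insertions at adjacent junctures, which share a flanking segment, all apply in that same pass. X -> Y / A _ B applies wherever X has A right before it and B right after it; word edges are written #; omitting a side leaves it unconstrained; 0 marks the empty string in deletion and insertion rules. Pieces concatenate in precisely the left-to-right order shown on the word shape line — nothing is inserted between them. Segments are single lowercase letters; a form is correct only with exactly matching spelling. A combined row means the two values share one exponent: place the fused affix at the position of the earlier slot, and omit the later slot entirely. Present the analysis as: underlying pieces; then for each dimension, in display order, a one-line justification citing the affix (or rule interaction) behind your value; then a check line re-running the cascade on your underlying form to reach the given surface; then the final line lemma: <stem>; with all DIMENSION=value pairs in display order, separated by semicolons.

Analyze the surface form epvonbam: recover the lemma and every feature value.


underlying: epvo-nb-m
SUR=gu - signalled by the affix -nb
MOD=lu - signalled by the affix -m
check: epvonbm -> epvonbam
lemma: epvo; SUR=gu; MOD=lu


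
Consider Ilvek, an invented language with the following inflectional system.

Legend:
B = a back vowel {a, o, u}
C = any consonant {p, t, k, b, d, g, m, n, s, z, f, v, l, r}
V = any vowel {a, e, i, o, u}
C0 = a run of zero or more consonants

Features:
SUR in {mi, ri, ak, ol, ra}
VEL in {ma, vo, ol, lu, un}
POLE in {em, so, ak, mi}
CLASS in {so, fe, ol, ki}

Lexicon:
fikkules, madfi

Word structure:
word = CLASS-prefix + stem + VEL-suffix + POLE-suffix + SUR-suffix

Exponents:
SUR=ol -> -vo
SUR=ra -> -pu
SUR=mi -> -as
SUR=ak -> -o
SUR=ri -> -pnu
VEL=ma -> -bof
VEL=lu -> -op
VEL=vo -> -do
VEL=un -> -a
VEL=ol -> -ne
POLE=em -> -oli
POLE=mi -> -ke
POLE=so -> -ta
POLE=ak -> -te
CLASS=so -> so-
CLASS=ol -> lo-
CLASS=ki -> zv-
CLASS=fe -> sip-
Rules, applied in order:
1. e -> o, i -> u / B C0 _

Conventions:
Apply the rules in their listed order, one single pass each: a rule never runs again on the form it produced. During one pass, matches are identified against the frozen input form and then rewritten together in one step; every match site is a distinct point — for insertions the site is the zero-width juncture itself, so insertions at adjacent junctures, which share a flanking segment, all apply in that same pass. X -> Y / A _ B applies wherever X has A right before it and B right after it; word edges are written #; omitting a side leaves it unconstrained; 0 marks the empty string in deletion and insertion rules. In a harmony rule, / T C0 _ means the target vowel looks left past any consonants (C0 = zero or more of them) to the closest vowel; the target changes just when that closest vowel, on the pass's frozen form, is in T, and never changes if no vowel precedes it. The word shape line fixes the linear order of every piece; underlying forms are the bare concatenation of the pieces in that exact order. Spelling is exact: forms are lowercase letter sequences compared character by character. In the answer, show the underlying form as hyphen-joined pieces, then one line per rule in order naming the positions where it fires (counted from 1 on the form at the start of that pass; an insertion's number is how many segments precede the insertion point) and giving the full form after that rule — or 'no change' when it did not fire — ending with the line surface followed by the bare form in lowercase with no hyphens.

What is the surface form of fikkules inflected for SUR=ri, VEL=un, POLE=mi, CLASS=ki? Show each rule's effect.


underlying: zv-fikkules-a-ke-pnu
1. e -> o, i -> u / B C0 _: fires at position(s) 9, 13: zvfikkulosakopnu
surface: zvfikkulosakopnu


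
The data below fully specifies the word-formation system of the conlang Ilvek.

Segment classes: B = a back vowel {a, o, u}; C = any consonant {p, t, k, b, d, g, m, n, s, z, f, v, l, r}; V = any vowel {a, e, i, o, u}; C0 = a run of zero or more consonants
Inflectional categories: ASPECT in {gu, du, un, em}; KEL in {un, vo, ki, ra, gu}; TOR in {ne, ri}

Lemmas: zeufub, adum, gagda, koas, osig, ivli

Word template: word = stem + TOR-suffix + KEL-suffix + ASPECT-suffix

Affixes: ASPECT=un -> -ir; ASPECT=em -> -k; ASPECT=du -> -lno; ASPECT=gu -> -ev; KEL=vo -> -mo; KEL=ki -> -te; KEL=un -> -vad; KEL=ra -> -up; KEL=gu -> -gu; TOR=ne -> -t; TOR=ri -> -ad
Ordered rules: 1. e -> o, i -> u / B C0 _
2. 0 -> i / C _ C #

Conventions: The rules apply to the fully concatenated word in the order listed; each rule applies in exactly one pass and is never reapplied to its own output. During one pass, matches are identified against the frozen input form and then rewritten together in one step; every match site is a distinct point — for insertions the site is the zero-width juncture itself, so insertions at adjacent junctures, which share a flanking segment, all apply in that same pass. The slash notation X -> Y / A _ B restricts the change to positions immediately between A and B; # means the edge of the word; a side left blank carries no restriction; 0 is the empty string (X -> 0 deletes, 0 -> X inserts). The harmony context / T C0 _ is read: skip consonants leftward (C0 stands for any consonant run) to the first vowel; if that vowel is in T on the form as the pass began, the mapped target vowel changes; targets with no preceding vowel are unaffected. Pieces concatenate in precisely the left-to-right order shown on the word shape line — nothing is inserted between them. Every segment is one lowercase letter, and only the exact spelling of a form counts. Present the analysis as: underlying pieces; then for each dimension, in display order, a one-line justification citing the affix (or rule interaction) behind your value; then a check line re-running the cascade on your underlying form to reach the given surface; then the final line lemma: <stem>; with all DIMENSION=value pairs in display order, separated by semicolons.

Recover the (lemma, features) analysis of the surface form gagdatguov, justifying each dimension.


underlying: gagda-t-gu-ev
ASPECT=gu - signalled by the affix -ev
KEL=gu - signalled by the affix -gu
TOR=ne - signalled by the affix -t
check: gagdatguev -> gagdatguov -> gagdatguov
lemma: gagda; ASPECT=gu; KEL=gu; TOR=ne


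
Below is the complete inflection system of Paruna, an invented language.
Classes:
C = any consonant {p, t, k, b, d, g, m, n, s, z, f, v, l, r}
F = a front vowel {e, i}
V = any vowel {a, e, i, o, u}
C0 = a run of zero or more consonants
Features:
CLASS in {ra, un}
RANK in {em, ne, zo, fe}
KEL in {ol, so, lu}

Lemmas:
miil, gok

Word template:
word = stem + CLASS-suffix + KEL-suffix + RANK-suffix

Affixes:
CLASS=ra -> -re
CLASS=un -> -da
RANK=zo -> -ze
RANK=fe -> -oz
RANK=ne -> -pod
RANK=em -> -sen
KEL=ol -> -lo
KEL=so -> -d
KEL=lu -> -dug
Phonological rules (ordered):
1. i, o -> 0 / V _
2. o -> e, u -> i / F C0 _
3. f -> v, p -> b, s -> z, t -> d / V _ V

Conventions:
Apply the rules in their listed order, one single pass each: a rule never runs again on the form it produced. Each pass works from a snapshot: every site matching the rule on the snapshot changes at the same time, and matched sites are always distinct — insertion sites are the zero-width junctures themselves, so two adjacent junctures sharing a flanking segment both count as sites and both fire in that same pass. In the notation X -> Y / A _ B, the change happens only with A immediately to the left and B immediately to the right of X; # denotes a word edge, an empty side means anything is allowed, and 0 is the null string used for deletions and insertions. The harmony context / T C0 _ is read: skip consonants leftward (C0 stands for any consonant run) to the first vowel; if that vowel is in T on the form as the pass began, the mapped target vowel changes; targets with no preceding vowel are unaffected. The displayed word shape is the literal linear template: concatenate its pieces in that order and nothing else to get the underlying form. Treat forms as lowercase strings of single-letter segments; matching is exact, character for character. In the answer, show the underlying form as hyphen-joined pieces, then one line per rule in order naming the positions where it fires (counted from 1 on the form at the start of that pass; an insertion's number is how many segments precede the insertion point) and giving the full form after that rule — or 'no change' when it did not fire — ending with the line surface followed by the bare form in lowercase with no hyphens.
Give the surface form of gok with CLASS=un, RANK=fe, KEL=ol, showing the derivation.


underlying: gok-da-lo-oz
1. i, o -> 0 / V _: fires at position(s) 8: gokdaloz
2. o -> e, u -> i / F C0 _: no change
3. f -> v, p -> b, s -> z, t -> d / V _ V: no change
surface: gokdaloz


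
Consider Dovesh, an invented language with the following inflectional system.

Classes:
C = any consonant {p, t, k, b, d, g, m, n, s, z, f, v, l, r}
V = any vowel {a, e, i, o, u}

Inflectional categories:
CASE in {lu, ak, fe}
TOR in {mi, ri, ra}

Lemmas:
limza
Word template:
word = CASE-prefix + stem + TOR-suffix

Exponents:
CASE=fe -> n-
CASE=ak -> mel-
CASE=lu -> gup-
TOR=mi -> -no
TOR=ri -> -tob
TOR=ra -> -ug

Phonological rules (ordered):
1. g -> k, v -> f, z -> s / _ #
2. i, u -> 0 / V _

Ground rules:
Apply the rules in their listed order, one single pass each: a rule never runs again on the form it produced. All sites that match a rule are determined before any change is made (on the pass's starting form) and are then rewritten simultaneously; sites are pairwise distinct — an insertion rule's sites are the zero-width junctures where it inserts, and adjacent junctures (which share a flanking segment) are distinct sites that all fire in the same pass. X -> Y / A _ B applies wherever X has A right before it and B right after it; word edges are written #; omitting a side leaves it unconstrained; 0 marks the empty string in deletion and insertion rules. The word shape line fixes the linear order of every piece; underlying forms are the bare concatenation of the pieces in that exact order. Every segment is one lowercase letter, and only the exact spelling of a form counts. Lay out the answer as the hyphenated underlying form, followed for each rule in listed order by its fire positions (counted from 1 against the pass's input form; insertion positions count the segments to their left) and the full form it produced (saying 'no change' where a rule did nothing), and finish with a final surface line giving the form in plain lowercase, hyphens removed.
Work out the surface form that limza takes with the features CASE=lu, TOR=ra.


underlying: gup-limza-ug
1. g -> k, v -> f, z -> s / _ #: fires at position(s) 10: guplimzauk
2. i, u -> 0 / V _: fires at position(s) 9: guplimzak
surface: guplimzak


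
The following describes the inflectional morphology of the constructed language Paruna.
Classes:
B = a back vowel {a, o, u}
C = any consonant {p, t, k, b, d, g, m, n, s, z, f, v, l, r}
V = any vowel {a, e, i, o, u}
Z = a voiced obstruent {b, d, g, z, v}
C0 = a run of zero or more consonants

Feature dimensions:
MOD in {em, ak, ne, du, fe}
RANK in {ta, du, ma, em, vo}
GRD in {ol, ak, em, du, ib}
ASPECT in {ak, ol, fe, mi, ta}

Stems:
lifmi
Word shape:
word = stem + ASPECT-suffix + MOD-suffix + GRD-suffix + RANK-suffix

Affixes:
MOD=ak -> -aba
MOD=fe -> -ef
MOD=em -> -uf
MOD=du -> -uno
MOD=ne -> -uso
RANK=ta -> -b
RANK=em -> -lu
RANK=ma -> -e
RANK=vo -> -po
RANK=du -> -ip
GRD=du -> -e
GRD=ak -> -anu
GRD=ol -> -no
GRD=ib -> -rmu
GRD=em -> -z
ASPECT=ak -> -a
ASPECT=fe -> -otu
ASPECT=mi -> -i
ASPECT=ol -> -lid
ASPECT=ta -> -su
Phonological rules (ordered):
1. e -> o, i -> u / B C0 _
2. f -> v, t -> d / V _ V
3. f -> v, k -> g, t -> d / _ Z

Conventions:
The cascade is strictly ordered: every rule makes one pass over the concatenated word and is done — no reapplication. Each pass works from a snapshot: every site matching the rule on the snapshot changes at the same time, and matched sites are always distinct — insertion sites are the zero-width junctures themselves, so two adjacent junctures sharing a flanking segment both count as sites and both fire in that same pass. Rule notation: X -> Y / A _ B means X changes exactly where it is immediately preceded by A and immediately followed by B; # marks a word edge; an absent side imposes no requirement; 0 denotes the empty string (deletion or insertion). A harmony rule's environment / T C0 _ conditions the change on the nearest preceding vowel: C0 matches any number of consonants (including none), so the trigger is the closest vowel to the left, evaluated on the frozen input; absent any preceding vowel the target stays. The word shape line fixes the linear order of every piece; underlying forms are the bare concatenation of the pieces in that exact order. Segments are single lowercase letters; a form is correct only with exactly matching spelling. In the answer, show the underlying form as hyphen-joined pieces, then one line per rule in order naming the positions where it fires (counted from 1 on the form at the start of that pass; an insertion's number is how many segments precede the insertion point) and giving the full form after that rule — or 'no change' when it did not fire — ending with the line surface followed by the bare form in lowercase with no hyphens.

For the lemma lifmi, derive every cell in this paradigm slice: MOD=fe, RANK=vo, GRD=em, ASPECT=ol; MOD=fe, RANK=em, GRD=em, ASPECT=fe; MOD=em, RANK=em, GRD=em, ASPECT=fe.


cell MOD=fe, RANK=vo, GRD=em, ASPECT=ol:
underlying: lifmi-lid-ef-z-po
1. e -> o, i -> u / B C0 _: no change
2. f -> v, t -> d / V _ V: no change
3. f -> v, k -> g, t -> d / _ Z: fires at position(s) 10: lifmilidevzpo
surface: lifmilidevzpo

cell MOD=fe, RANK=em, GRD=em, ASPECT=fe:
underlying: lifmi-otu-ef-z-lu
1. e -> o, i -> u / B C0 _: fires at position(s) 9: lifmiotuofzlu
2. f -> v, t -> d / V _ V: fires at position(s) 7: lifmioduofzlu
3. f -> v, k -> g, t -> d / _ Z: fires at position(s) 10: lifmioduovzlu
surface: lifmioduovzlu

cell MOD=em, RANK=em, GRD=em, ASPECT=fe:
underlying: lifmi-otu-uf-z-lu
1. e -> o, i -> u / B C0 _: no change
2. f -> v, t -> d / V _ V: fires at position(s) 7: lifmioduufzlu
3. f -> v, k -> g, t -> d / _ Z: fires at position(s) 10: lifmioduuvzlu
surface: lifmioduuvzlu


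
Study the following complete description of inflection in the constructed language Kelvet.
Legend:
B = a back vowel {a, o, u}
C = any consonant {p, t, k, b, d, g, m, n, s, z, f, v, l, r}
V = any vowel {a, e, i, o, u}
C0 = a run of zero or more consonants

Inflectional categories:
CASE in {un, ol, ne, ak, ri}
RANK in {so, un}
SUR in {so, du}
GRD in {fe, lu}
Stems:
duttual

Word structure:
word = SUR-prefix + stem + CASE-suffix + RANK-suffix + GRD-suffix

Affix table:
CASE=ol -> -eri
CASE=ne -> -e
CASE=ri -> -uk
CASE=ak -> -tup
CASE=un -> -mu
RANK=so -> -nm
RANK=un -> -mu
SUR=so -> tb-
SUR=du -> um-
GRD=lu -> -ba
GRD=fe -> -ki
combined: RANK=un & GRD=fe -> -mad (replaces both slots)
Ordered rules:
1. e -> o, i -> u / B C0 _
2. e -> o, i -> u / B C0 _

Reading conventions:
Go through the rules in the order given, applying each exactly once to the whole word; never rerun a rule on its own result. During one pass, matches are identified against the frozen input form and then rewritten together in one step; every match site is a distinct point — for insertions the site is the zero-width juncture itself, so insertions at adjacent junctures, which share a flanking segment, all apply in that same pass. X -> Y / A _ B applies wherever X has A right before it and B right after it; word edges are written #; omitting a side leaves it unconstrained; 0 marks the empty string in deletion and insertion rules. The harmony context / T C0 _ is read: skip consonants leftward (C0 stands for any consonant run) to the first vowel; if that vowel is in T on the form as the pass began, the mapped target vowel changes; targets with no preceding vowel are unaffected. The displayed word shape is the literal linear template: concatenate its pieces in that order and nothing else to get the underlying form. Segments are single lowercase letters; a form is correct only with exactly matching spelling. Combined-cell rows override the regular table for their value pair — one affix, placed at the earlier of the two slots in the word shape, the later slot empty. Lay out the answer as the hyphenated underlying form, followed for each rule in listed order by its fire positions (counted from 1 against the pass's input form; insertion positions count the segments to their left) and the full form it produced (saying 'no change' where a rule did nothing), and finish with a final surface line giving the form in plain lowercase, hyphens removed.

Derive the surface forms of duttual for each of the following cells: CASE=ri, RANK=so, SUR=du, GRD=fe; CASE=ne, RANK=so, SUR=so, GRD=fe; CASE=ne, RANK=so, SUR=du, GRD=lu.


cell CASE=ri, RANK=so, SUR=du, GRD=fe:
underlying: um-duttual-uk-nm-ki
1. e -> o, i -> u / B C0 _: fires at position(s) 15: umduttualuknmku
2. e -> o, i -> u / B C0 _: no change
surface: umduttualuknmku

cell CASE=ne, RANK=so, SUR=so, GRD=fe:
underlying: tb-duttual-e-nm-ki
1. e -> o, i -> u / B C0 _: fires at position(s) 10: tbduttualonmki
2. e -> o, i -> u / B C0 _: fires at position(s) 14: tbduttualonmku
surface: tbduttualonmku

cell CASE=ne, RANK=so, SUR=du, GRD=lu:
underlying: um-duttual-e-nm-ba
1. e -> o, i -> u / B C0 _: fires at position(s) 10: umduttualonmba
2. e -> o, i -> u / B C0 _: no change
surface: umduttualonmba


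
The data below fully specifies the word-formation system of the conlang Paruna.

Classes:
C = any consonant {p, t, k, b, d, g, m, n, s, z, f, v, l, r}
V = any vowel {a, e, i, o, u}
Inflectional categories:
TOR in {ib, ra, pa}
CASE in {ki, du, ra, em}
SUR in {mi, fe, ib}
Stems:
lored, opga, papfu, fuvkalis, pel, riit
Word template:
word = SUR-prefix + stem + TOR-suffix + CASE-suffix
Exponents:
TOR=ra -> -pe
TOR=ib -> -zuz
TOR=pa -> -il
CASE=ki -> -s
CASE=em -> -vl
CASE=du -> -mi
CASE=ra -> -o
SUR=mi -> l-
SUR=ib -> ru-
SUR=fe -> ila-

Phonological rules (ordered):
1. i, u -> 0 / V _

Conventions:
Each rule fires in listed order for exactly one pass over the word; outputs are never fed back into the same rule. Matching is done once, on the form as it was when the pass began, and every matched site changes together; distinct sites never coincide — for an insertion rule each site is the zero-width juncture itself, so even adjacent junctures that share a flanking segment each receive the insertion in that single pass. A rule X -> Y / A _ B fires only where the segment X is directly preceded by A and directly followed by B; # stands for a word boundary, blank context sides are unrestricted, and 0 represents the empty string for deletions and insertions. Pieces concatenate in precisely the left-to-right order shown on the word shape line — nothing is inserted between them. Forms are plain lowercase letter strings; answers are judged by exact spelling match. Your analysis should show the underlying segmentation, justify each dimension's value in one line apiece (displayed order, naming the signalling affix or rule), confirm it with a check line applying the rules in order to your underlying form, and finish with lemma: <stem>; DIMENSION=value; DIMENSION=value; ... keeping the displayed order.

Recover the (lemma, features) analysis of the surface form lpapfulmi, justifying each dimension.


underlying: l-papfu-il-mi
TOR=pa - signalled by the affix -il
CASE=du - signalled by the affix -mi
SUR=mi - signalled by the affix l-
check: lpapfuilmi -> lpapfulmi
lemma: papfu; TOR=pa; CASE=du; SUR=mi


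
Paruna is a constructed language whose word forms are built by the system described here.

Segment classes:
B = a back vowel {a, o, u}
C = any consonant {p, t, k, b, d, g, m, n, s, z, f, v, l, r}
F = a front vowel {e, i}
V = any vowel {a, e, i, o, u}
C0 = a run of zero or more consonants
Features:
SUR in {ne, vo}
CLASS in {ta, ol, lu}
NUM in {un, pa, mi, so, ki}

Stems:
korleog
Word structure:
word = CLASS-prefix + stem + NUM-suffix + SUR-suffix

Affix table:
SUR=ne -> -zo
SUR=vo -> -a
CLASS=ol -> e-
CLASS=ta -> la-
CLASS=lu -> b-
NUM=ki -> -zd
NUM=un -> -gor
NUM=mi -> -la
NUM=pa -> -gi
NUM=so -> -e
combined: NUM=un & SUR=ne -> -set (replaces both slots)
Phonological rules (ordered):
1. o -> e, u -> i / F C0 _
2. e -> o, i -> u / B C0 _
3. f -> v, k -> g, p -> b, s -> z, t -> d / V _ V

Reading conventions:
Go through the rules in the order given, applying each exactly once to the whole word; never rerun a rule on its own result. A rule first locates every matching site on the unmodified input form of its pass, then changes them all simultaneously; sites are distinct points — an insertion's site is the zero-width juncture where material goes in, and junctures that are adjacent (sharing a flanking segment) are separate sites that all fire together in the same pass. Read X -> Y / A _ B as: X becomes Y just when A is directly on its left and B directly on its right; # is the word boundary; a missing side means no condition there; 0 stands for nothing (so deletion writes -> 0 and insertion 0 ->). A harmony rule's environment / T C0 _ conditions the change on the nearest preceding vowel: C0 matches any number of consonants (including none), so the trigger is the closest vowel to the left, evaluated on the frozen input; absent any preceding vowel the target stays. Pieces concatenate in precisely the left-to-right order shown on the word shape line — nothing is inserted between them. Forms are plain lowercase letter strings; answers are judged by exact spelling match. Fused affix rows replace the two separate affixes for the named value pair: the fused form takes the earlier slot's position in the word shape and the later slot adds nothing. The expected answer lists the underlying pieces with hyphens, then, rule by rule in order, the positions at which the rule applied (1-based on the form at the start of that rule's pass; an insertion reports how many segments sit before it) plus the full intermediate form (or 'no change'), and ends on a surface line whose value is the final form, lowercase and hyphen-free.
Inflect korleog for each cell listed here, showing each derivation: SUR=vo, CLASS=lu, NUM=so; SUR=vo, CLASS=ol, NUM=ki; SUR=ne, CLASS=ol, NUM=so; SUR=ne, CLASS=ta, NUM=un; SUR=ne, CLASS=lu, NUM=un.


cell SUR=vo, CLASS=lu, NUM=so:
underlying: b-korleog-e-a
1. o -> e, u -> i / F C0 _: fires at position(s) 7: bkorleegea
2. e -> o, i -> u / B C0 _: fires at position(s) 6: bkorloegea
3. f -> v, k -> g, p -> b, s -> z, t -> d / V _ V: no change
surface: bkorloegea

cell SUR=vo, CLASS=ol, NUM=ki:
underlying: e-korleog-zd-a
1. o -> e, u -> i / F C0 _: fires at position(s) 3, 7: ekerleegzda
2. e -> o, i -> u / B C0 _: no change
3. f -> v, k -> g, p -> b, s -> z, t -> d / V _ V: fires at position(s) 2: egerleegzda
surface: egerleegzda

cell SUR=ne, CLASS=ol, NUM=so:
underlying: e-korleog-e-zo
1. o -> e, u -> i / F C0 _: fires at position(s) 3, 7, 11: ekerleegeze
2. e -> o, i -> u / B C0 _: no change
3. f -> v, k -> g, p -> b, s -> z, t -> d / V _ V: fires at position(s) 2: egerleegeze
surface: egerleegeze

cell SUR=ne, CLASS=ta, NUM=un:
underlying: la-korleog-set
1. o -> e, u -> i / F C0 _: fires at position(s) 8: lakorleegset
2. e -> o, i -> u / B C0 _: fires at position(s) 7: lakorloegset
3. f -> v, k -> g, p -> b, s -> z, t -> d / V _ V: fires at position(s) 3: lagorloegset
surface: lagorloegset

cell SUR=ne, CLASS=lu, NUM=un:
underlying: b-korleog-set
1. o -> e, u -> i / F C0 _: fires at position(s) 7: bkorleegset
2. e -> o, i -> u / B C0 _: fires at position(s) 6: bkorloegset
3. f -> v, k -> g, p -> b, s -> z, t -> d / V _ V: no change
surface: bkorloegset


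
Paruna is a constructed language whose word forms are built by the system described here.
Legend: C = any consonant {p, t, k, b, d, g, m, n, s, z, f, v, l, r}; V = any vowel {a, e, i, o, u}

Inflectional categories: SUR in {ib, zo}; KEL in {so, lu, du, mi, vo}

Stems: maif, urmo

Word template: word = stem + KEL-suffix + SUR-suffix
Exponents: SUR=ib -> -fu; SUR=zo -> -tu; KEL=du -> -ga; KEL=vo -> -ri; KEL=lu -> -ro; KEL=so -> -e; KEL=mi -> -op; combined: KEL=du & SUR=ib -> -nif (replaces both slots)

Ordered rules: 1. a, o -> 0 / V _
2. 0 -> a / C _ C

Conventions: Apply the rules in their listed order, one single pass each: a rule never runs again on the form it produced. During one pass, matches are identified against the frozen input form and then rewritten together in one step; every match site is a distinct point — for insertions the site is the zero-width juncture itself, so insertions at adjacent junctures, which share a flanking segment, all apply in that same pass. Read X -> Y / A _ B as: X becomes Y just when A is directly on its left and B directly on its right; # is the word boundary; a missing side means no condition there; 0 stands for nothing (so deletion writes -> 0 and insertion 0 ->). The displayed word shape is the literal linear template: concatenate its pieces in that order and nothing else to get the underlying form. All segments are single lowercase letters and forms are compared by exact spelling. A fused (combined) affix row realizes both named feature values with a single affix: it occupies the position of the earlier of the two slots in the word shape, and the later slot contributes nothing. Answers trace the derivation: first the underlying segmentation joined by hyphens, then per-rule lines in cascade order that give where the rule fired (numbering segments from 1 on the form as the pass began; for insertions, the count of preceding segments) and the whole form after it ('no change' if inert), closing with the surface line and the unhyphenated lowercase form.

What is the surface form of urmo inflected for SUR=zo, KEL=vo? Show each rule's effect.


underlying: urmo-ri-tu
1. a, o -> 0 / V _: no change
2. 0 -> a / C _ C: inserts after position(s) 2: uramoritu
surface: uramoritu


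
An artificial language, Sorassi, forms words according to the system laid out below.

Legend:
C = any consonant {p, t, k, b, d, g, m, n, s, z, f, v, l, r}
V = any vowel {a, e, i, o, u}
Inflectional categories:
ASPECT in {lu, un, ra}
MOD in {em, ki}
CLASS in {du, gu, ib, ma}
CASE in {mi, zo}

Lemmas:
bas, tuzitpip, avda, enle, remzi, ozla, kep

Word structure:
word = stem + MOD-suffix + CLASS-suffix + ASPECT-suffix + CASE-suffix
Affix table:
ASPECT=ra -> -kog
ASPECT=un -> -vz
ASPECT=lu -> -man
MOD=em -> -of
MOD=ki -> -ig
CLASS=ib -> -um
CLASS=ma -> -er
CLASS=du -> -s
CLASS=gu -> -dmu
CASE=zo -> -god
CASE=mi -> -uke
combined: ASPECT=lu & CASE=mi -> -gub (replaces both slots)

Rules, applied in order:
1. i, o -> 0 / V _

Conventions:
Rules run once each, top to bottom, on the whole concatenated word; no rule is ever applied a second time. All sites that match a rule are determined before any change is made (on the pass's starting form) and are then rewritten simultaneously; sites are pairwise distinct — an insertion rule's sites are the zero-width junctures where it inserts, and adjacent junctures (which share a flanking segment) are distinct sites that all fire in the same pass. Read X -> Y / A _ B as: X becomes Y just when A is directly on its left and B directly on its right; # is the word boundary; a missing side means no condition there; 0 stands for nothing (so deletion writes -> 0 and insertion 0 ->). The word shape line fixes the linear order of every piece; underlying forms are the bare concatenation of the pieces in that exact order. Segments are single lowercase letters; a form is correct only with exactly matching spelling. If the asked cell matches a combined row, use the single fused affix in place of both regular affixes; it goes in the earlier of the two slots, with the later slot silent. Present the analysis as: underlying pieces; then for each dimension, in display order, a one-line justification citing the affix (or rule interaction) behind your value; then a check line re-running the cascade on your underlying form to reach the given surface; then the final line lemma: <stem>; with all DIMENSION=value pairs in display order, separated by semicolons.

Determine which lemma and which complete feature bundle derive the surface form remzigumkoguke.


underlying: remzi-ig-um-kog-uke
ASPECT=ra - signalled by the affix -kog
MOD=ki - signalled by the affix -ig
CLASS=ib - signalled by the affix -um
CASE=mi - signalled by the affix -uke
check: remziigumkoguke -> remzigumkoguke
lemma: remzi; ASPECT=ra; MOD=ki; CLASS=ib; CASE=mi


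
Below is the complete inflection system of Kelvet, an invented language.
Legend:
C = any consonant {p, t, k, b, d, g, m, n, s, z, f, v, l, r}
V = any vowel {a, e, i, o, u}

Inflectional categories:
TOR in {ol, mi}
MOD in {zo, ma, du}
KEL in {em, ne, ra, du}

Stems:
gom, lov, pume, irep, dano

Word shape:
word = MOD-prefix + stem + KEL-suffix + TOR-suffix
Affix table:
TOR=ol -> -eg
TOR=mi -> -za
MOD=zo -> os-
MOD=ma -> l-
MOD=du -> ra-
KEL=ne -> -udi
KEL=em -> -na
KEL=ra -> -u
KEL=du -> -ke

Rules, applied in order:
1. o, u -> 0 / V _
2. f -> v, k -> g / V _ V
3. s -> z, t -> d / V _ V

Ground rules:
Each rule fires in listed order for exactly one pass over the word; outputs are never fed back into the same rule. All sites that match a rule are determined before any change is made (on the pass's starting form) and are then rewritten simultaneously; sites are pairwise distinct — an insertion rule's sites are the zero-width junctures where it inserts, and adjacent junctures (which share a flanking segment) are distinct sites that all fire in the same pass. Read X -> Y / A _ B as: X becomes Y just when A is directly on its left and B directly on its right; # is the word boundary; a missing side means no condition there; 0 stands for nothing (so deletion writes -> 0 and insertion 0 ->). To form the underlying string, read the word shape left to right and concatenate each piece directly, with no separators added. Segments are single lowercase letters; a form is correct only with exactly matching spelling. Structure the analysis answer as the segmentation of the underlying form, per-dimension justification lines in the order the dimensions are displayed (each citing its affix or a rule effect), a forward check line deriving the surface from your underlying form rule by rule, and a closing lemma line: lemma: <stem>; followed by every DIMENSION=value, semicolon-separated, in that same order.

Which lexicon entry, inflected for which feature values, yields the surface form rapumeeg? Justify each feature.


underlying: ra-pume-u-eg
TOR=ol - signalled by the affix -eg
MOD=du - signalled by the affix ra-
KEL=ra - signalled by the affix -u
check: rapumeueg -> rapumeeg -> rapumeeg -> rapumeeg
lemma: pume; TOR=ol; MOD=du; KEL=ra


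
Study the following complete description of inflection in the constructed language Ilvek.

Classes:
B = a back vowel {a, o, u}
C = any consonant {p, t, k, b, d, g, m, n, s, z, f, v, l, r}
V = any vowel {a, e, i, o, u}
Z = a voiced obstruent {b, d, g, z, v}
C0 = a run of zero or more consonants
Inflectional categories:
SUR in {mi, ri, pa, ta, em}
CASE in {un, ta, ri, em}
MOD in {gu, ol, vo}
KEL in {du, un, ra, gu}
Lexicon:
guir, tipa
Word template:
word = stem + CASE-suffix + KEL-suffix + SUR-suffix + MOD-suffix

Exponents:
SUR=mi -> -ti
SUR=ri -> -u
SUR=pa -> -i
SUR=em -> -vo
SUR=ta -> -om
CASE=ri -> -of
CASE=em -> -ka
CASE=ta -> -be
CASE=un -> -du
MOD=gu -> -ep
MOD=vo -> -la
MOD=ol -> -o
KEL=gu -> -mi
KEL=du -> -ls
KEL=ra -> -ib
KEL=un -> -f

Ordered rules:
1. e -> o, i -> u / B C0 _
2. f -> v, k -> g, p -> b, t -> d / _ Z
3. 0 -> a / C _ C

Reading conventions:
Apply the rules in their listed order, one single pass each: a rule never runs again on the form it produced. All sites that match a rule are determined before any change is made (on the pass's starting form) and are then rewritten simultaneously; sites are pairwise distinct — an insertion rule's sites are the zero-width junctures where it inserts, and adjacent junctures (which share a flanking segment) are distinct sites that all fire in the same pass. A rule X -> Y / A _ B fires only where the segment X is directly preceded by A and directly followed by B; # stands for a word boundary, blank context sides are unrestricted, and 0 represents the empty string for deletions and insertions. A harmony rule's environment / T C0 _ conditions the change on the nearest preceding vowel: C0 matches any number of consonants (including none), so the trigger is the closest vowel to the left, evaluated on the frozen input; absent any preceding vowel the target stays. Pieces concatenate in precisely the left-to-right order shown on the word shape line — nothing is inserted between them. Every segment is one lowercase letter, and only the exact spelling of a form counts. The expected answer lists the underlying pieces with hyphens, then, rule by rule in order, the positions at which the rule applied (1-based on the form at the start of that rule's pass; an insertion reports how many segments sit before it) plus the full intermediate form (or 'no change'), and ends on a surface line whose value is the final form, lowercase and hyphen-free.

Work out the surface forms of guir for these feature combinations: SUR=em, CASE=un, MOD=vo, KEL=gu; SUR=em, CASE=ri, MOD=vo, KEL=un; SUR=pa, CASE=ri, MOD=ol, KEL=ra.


cell SUR=em, CASE=un, MOD=vo, KEL=gu:
underlying: guir-du-mi-vo-la
1. e -> o, i -> u / B C0 _: fires at position(s) 3, 8: guurdumuvola
2. f -> v, k -> g, p -> b, t -> d / _ Z: no change
3. 0 -> a / C _ C: inserts after position(s) 4: guuradumuvola
surface: guuradumuvola

cell SUR=em, CASE=ri, MOD=vo, KEL=un:
underlying: guir-of-f-vo-la
1. e -> o, i -> u / B C0 _: fires at position(s) 3: guuroffvola
2. f -> v, k -> g, p -> b, t -> d / _ Z: fires at position(s) 7: guurofvvola
3. 0 -> a / C _ C: inserts after position(s) 6, 7: guurofavavola
surface: guurofavavola

cell SUR=pa, CASE=ri, MOD=ol, KEL=ra:
underlying: guir-of-ib-i-o
1. e -> o, i -> u / B C0 _: fires at position(s) 3, 7: guurofubio
2. f -> v, k -> g, p -> b, t -> d / _ Z: no change
3. 0 -> a / C _ C: no change
surface: guurofubio
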